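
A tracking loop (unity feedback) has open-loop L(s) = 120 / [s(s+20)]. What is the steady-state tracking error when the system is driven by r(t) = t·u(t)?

1/6

L(s) has one factor of s in the denominator, so the system is type 1.
K_v = lim_{s→0} s·L(s) = 120 / (20) = 6.
e_ss = 1/K_v = 1/6.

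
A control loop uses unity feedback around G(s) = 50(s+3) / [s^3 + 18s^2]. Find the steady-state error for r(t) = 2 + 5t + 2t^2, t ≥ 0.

The denominator has no term below 18s^2 — 2 poles at s=0, type 2. Taking each input component in turn:
  • 2: tracked with zero error.
  • 5t: tracked with zero error.
  • 2t^2: e_ss = 4/K_a with K_a=25/3 → 0.48.
Total e_ss = 0.48.

0.48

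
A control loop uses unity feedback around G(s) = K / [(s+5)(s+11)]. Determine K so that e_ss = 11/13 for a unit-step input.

10

The open loop has no poles at the origin → type 0 system.
K_p = lim_{s→0} G(s) = K / (5·11) = (1/55)·K.
e_ss = 1/(1 + K_p) = 11/13 ⇒ 1 + (1/55)·K = 13/11 ⇒ K = 10.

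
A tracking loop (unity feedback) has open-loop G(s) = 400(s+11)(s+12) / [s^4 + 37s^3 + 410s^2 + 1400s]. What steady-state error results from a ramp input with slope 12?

Factoring s from the denominator leaves a polynomial with constant term 1400, so the system is type 1.
K_v = lim_{s→0} s·G(s) = 400·11·12 / 1400 = 264/7.
e_ss = 12/K_v = 12/(264/7) = 7/22.

7/22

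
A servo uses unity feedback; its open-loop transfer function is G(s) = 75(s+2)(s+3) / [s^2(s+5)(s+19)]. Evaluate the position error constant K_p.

K_p = lim_{s→0} G(s); with 2 poles at the origin the limit diverges, so K_p = ∞.

infinity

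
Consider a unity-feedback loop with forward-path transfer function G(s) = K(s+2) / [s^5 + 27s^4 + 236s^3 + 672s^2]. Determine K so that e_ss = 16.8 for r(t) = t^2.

The denominator has no term below 672s^2 — 2 poles at s=0, type 2.
K_a = lim_{s→0} s^2·G(s) = K·2 / 672 = (1/336)·K.
e_ss = 2/K_a = 16.8 ⇒ K_a = 5/42 ⇒ K = (5/42)/(1/336) = 40.

40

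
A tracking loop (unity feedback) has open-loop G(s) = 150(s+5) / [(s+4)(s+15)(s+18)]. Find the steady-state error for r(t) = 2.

72/61

G(s) has no factors of s in the denominator, so the system is type 0.
K_p = lim_{s→0} G(s) = 150·5 / (4·15·18) = 25/36.
e_ss = 2/(1 + K_p) = 2/(61/36) = 72/61.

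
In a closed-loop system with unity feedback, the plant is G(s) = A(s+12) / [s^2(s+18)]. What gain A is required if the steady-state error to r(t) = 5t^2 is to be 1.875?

Two free integrators in G(s): this is a type 2 system.
K_a = lim_{s→0} s^2·G(s) = A·12 / (18) = (2/3)·A.
e_ss = 10/K_a = 1.875 ⇒ K_a = 16/3 ⇒ A = (16/3)/(2/3) = 8.

8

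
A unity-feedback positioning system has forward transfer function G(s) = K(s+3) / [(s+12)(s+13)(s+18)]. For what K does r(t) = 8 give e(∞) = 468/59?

8

G(s) has no factors of s in the denominator, so the system is type 0.
K_p = lim_{s→0} G(s) = K·3 / (12·13·18) = (1/936)·K.
e_ss = 8/(1 + K_p) = 468/59 ⇒ 1 + (1/936)·K = 118/117 ⇒ K = 8.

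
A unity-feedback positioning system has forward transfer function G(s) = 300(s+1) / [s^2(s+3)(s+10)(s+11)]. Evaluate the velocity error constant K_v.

K_v = lim_{s→0} s·G(s); with 2 poles at the origin the limit diverges, so K_v = ∞.

infinity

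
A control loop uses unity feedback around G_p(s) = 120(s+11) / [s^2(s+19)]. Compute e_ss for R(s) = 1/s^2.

0

The open loop has two poles at the origin → type 2 system.
A type-2 system has K_v = ∞, so it tracks a ramp input with zero steady-state error.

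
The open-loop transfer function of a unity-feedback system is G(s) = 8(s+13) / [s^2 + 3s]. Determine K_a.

The denominator has no term below 3s — 1 pole at s=0, type 1.
K_a = lim_{s→0} s^2·G(s) = 0 (the extra factor of s kills the finite limit).

0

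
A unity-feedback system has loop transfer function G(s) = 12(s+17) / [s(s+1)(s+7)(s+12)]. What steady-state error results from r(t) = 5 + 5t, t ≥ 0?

G(s) has one factor of s in the denominator, so the system is type 1. Taking each input component in turn:
  • 5: tracked with zero error.
  • 5t: e_ss = 5/K_v with K_v=17/7 → 35/17.
Total e_ss = 35/17.

35/17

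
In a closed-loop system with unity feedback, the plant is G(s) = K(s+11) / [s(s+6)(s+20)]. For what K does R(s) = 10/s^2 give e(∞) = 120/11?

G(s) has one factor of s in the denominator, so the system is type 1.
K_v = lim_{s→0} s·G(s) = K·11 / (6·20) = (11/120)·K.
e_ss = 10/K_v = 120/11 ⇒ K_v = 11/12 ⇒ K = (11/12)/(11/120) = 10.

10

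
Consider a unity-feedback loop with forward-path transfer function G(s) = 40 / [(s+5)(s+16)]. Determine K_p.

System type = 0 (no poles at s=0).
K_p = lim_{s→0} G(s) = 40 / (5·16) = 0.5.

0.5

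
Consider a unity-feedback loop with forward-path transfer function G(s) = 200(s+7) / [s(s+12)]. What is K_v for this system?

350/3

G(s) has one factor of s in the denominator, so the system is type 1.
K_v = lim_{s→0} s·G(s) = 200·7 / (12) = 350/3.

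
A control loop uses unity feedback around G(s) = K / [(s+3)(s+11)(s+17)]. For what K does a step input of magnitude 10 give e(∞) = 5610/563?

2

The open loop has no poles at the origin → type 0 system.
K_p = lim_{s→0} G(s) = K / (3·11·17) = (1/561)·K.
e_ss = 10/(1 + K_p) = 5610/563 ⇒ 1 + (1/561)·K = 563/561 ⇒ K = 2.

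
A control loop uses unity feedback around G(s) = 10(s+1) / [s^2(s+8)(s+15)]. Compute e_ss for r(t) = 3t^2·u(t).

The open loop has two poles at the origin → type 2 system.
K_a = lim_{s→0} s^2·G(s) = 10·1 / (8·15) = 1/12.
r(t) = 3t^2 gives R(s) = 6/s^3.
e_ss = 6/K_a = 6/(1/12) = 72.

72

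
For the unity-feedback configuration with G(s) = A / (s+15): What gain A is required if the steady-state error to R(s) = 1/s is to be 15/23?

The open loop has no poles at the origin → type 0 system.
K_p = lim_{s→0} G(s) = A / (15) = (1/15)·A.
e_ss = 1/(1 + K_p) = 15/23 ⇒ 1 + (1/15)·A = 23/15 ⇒ A = 8.

8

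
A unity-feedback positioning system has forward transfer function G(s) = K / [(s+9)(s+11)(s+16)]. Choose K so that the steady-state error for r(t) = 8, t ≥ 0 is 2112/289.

150

The open loop has no poles at the origin → type 0 system.
K_p = lim_{s→0} G(s) = K / (9·11·16) = (1/1584)·K.
e_ss = 8/(1 + K_p) = 2112/289 ⇒ 1 + (1/1584)·K = 289/264 ⇒ K = 150.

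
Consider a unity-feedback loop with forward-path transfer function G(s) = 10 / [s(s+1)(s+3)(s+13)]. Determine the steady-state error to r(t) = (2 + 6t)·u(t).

System type = 1 (one pole at s=0). Treating each term separately:
  • 2: tracked with zero error.
  • 6t: e_ss = 6/K_v with K_v=10/39 → 23.4.
Total e_ss = 23.4.

23.4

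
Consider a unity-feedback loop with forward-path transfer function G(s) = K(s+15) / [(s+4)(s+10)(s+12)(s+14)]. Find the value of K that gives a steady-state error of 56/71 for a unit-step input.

No free integrators in G(s): this is a type 0 system.
K_p = lim_{s→0} G(s) = K·15 / (4·10·12·14) = (1/448)·K.
e_ss = 1/(1 + K_p) = 56/71 ⇒ 1 + (1/448)·K = 71/56 ⇒ K = 120.

120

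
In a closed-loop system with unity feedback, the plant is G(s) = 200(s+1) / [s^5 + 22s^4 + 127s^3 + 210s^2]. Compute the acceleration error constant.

Factoring s^2 from the denominator leaves a polynomial with constant term 210, so the system is type 2.
K_a = lim_{s→0} s^2·G(s) = 200·1 / 210 = 20/21.

20/21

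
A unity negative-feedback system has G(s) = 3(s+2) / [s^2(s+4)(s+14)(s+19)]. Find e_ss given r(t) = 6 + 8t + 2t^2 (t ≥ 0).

Two free integrators in G(s): this is a type 2 system. Taking each input component in turn:
  • 6: tracked with zero error.
  • 8t: tracked with zero error.
  • 2t^2: e_ss = 4/K_a with K_a=3/532 → 2128/3.
Total e_ss = 2128/3.

2128/3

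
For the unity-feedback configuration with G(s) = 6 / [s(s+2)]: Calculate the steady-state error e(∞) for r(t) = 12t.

4

The open loop has one pole at the origin → type 1 system.
K_v = lim_{s→0} s·G(s) = 6 / (2) = 3.
e_ss = 12/K_v = 12/3 = 4.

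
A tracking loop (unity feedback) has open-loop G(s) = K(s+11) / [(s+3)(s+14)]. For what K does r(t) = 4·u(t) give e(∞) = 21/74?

50

The open loop has no poles at the origin → type 0 system.
K_p = lim_{s→0} G(s) = K·11 / (3·14) = (11/42)·K.
e_ss = 4/(1 + K_p) = 21/74 ⇒ 1 + (11/42)·K = 296/21 ⇒ K = 50.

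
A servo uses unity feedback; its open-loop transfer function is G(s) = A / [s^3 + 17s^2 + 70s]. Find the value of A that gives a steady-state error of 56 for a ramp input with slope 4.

The denominator has no term below 70s — 1 pole at s=0, type 1.
K_v = lim_{s→0} s·G(s) = A / 70 = (1/70)·A.
e_ss = 4/K_v = 56 ⇒ K_v = 1/14 ⇒ A = (1/14)/(1/70) = 5.

5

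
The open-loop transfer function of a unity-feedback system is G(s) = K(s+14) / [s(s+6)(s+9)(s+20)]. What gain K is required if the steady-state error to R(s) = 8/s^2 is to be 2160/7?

2

G(s) has one factor of s in the denominator, so the system is type 1.
K_v = lim_{s→0} s·G(s) = K·14 / (6·9·20) = (7/540)·K.
e_ss = 8/K_v = 2160/7 ⇒ K_v = 7/270 ⇒ K = (7/270)/(7/540) = 2.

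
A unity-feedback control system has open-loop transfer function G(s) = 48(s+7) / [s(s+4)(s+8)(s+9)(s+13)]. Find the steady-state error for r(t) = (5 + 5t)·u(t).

The open loop has one pole at the origin → type 1 system. Taking each input component in turn:
  • 5: tracked with zero error.
  • 5t: e_ss = 5/K_v with K_v=7/78 → 390/7.
Total e_ss = 390/7.

390/7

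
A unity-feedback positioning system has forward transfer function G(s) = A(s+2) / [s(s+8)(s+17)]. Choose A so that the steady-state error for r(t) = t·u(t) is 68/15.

15

G(s) has one factor of s in the denominator, so the system is type 1.
K_v = lim_{s→0} s·G(s) = A·2 / (8·17) = (1/68)·A.
e_ss = 1/K_v = 68/15 ⇒ K_v = 15/68 ⇒ A = (15/68)/(1/68) = 15.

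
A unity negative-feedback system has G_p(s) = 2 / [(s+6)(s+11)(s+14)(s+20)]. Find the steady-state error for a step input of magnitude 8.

73920/9241

The open loop has no poles at the origin → type 0 system.
K_p = lim_{s→0} G_p(s) = 2 / (6·11·14·20) = 1/9240.
e_ss = 8/(1 + K_p) = 8/(9241/9240) = 73920/9241.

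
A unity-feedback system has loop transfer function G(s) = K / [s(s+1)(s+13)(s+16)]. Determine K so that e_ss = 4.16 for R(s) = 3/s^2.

150

G(s) has one factor of s in the denominator, so the system is type 1.
K_v = lim_{s→0} s·G(s) = K / (1·13·16) = (1/208)·K.
e_ss = 3/K_v = 4.16 ⇒ K_v = 75/104 ⇒ K = (75/104)/(1/208) = 150.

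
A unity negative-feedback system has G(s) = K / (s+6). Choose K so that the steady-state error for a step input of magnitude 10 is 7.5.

The open loop has no poles at the origin → type 0 system.
K_p = lim_{s→0} G(s) = K / (6) = (1/6)·K.
e_ss = 10/(1 + K_p) = 7.5 ⇒ 1 + (1/6)·K = 4/3 ⇒ K = 2.

2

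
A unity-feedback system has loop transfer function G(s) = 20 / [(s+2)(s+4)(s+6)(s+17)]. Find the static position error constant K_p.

G(s) has no factors of s in the denominator, so the system is type 0.
K_p = lim_{s→0} G(s) = 20 / (2·4·6·17) = 5/204.

5/204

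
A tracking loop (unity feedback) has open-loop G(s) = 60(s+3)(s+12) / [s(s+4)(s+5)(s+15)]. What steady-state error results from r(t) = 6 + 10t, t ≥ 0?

25/18

The open loop has one pole at the origin → type 1 system. Taking each input component in turn:
  • 6: tracked with zero error.
  • 10t: e_ss = 10/K_v with K_v=7.2 → 25/18.
Total e_ss = 25/18.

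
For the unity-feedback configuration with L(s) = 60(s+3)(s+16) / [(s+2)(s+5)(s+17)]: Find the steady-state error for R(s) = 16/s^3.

infinity

No free integrators in L(s): this is a type 0 system.
K_a = lim_{s→0} s^2·L(s) = 0; the steady-state error to this parabolic input grows without bound.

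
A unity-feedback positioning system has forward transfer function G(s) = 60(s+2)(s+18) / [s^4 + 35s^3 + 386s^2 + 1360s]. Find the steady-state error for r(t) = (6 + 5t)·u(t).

The denominator has no term below 1360s — 1 pole at s=0, type 1. By superposition:
  • 6: tracked with zero error.
  • 5t: e_ss = 5/K_v with K_v=27/17 → 85/27.
Total e_ss = 85/27.

85/27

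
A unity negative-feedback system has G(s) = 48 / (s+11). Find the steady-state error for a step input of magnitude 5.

55/59

G(s) has no factors of s in the denominator, so the system is type 0.
K_p = lim_{s→0} G(s) = 48 / (11) = 48/11.
e_ss = 5/(1 + K_p) = 5/(59/11) = 55/59.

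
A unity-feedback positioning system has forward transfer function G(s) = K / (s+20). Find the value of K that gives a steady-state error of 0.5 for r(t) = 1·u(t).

System type = 0 (no poles at s=0).
K_p = lim_{s→0} G(s) = K / (20) = 0.05·K.
e_ss = 1/(1 + K_p) = 0.5 ⇒ 1 + 0.05·K = 2 ⇒ K = 20.

20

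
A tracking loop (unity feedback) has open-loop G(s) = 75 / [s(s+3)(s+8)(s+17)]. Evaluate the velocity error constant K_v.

25/136

The open loop has one pole at the origin → type 1 system.
K_v = lim_{s→0} s·G(s) = 75 / (3·8·17) = 25/136.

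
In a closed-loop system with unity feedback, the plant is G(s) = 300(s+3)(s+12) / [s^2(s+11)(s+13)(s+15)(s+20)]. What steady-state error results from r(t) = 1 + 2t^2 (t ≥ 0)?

143/9

System type = 2 (two poles at s=0). By superposition:
  • 1: tracked with zero error.
  • 2t^2: e_ss = 4/K_a with K_a=36/143 → 143/9.
Total e_ss = 143/9.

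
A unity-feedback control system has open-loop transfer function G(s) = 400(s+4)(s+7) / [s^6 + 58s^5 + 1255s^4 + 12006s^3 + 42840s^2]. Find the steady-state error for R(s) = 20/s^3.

76.5

The denominator has no term below 42840s^2 — 2 poles at s=0, type 2.
K_a = lim_{s→0} s^2·G(s) = 400·4·7 / 42840 = 40/153.
r(t) = 10t^2 gives R(s) = 20/s^3.
e_ss = 20/K_a = 20/(40/153) = 76.5.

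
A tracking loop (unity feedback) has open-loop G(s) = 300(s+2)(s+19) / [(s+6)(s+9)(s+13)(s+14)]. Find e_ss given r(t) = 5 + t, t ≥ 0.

infinity

System type = 0 (no poles at s=0). Taking each input component in turn:
  • 5: e_ss = 5/(1+K_p) with K_p=950/819 → 4095/1769.
  • t: a type-0 system cannot track it, e_ss → ∞.
The unbounded component dominates.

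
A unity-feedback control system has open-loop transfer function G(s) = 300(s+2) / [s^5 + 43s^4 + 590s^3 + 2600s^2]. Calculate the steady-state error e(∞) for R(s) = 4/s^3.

Lowest-order denominator term is 2600s^2, so the open loop has 2 poles at the origin → type 2 system.
K_a = lim_{s→0} s^2·G(s) = 300·2 / 2600 = 3/13.
r(t) = 2t^2 gives R(s) = 4/s^3.
e_ss = 4/K_a = 4/(3/13) = 52/3.

52/3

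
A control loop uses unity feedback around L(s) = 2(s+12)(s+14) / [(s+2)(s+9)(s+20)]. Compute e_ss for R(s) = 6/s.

The open loop has no poles at the origin → type 0 system.
K_p = lim_{s→0} L(s) = 2·12·14 / (2·9·20) = 14/15.
e_ss = 6/(1 + K_p) = 6/(29/15) = 90/29.

90/29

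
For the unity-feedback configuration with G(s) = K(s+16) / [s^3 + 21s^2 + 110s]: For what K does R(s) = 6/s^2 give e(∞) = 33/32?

Factoring s from the denominator leaves a polynomial with constant term 110, so the system is type 1.
K_v = lim_{s→0} s·G(s) = K·16 / 110 = (8/55)·K.
e_ss = 6/K_v = 33/32 ⇒ K_v = 64/11 ⇒ K = (64/11)/(8/55) = 40.

40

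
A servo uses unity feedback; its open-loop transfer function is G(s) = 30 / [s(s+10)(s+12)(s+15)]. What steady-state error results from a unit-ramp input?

60

One free integrator in G(s): this is a type 1 system.
K_v = lim_{s→0} s·G(s) = 30 / (10·12·15) = 1/60.
e_ss = 1/K_v = 1/(1/60) = 60.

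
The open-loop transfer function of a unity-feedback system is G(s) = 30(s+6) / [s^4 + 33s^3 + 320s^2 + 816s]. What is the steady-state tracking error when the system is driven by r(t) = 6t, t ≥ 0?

27.2

The denominator has no term below 816s — 1 pole at s=0, type 1.
K_v = lim_{s→0} s·G(s) = 30·6 / 816 = 15/68.
e_ss = 6/K_v = 6/(15/68) = 27.2.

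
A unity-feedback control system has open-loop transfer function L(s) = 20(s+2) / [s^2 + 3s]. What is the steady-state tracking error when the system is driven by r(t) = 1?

The denominator has no term below 3s — 1 pole at s=0, type 1.
K_p = ∞ for a type-1 system; e_ss to a step is zero.

0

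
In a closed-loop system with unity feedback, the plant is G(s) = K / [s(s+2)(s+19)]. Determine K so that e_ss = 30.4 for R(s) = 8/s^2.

The open loop has one pole at the origin → type 1 system.
K_v = lim_{s→0} s·G(s) = K / (2·19) = (1/38)·K.
e_ss = 8/K_v = 30.4 ⇒ K_v = 5/19 ⇒ K = (5/19)/(1/38) = 10.

10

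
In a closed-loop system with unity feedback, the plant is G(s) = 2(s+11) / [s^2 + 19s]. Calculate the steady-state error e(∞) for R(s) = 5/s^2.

Factoring s from the denominator leaves a polynomial with constant term 19, so the system is type 1.
K_v = lim_{s→0} s·G(s) = 2·11 / 19 = 22/19.
e_ss = 5/K_v = 5/(22/19) = 95/22.

95/22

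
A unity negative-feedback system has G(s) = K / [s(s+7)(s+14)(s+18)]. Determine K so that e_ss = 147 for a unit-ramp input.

System type = 1 (one pole at s=0).
K_v = lim_{s→0} s·G(s) = K / (7·14·18) = (1/1764)·K.
e_ss = 1/K_v = 147 ⇒ K_v = 1/147 ⇒ K = (1/147)/(1/1764) = 12.

12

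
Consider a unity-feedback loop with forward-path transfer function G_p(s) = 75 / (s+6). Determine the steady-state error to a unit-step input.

2/27

The open loop has no poles at the origin → type 0 system.
K_p = lim_{s→0} G_p(s) = 75 / (6) = 12.5.
e_ss = 1/(1 + K_p) = 1/13.5 = 2/27.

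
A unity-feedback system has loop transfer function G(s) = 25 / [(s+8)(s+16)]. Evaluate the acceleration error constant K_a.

The open loop has no poles at the origin → type 0 system.
K_a = lim_{s→0} s^2·G(s) = 0 (the extra factor of s kills the finite limit).

0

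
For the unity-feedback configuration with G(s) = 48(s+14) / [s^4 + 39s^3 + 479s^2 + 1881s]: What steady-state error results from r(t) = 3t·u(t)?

The denominator has no term below 1881s — 1 pole at s=0, type 1.
K_v = lim_{s→0} s·G(s) = 48·14 / 1881 = 224/627.
e_ss = 3/K_v = 3/(224/627) = 1881/224.

1881/224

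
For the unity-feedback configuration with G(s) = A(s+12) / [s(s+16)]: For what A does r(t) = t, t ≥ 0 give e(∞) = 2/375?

One free integrator in G(s): this is a type 1 system.
K_v = lim_{s→0} s·G(s) = A·12 / (16) = 0.75·A.
e_ss = 1/K_v = 2/375 ⇒ K_v = 187.5 ⇒ A = 187.5/0.75 = 250.

250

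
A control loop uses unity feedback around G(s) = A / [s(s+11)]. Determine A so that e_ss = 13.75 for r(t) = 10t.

The open loop has one pole at the origin → type 1 system.
K_v = lim_{s→0} s·G(s) = A / (11) = (1/11)·A.
e_ss = 10/K_v = 13.75 ⇒ K_v = 8/11 ⇒ A = (8/11)/(1/11) = 8.

8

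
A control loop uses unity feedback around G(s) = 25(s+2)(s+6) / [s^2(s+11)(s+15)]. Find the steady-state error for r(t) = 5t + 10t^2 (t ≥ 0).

11

The open loop has two poles at the origin → type 2 system. Taking each input component in turn:
  • 5t: tracked with zero error.
  • 10t^2: e_ss = 20/K_a with K_a=20/11 → 11.
Total e_ss = 11.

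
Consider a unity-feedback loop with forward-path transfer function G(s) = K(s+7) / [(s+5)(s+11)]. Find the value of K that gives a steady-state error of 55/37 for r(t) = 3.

No free integrators in G(s): this is a type 0 system.
K_p = lim_{s→0} G(s) = K·7 / (5·11) = (7/55)·K.
e_ss = 3/(1 + K_p) = 55/37 ⇒ 1 + (7/55)·K = 111/55 ⇒ K = 8.

8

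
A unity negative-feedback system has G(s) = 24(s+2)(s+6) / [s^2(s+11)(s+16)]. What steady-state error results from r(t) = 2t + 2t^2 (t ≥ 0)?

22/9

System type = 2 (two poles at s=0). Treating each term separately:
  • 2t: tracked with zero error.
  • 2t^2: e_ss = 4/K_a with K_a=18/11 → 22/9.
Total e_ss = 22/9.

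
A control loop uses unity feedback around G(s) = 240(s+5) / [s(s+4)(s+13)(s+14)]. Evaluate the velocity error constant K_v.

The open loop has one pole at the origin → type 1 system.
K_v = lim_{s→0} s·G(s) = 240·5 / (4·13·14) = 150/91.

150/91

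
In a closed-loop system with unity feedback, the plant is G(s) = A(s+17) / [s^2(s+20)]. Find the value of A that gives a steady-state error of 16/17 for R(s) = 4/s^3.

Two free integrators in G(s): this is a type 2 system.
K_a = lim_{s→0} s^2·G(s) = A·17 / (20) = 0.85·A.
e_ss = 4/K_a = 16/17 ⇒ K_a = 4.25 ⇒ A = 4.25/0.85 = 5.

5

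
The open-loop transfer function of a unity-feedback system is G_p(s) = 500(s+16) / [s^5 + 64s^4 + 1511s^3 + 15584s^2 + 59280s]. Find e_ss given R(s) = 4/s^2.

Lowest-order denominator term is 59280s, so the open loop has 1 pole at the origin → type 1 system.
K_v = lim_{s→0} s·G_p(s) = 500·16 / 59280 = 100/741.
e_ss = 4/K_v = 4/(100/741) = 29.64.

29.64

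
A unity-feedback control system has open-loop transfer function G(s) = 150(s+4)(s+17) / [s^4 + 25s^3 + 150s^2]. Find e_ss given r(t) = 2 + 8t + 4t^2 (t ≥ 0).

Lowest-order denominator term is 150s^2, so the open loop has 2 poles at the origin → type 2 system. By superposition:
  • 2: tracked with zero error.
  • 8t: tracked with zero error.
  • 4t^2: e_ss = 8/K_a with K_a=68 → 2/17.
Total e_ss = 2/17.

2/17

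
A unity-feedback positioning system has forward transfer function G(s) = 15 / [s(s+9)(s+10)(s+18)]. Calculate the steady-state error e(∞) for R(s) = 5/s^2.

The open loop has one pole at the origin → type 1 system.
K_v = lim_{s→0} s·G(s) = 15 / (9·10·18) = 1/108.
e_ss = 5/K_v = 5/(1/108) = 540.

540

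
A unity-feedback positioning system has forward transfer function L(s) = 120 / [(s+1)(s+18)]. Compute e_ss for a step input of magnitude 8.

24/23

L(s) has no factors of s in the denominator, so the system is type 0.
K_p = lim_{s→0} L(s) = 120 / (1·18) = 20/3.
e_ss = 8/(1 + K_p) = 8/(23/3) = 24/23.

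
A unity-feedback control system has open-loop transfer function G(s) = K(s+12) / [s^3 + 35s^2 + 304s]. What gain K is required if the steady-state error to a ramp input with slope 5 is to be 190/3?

Factoring s from the denominator leaves a polynomial with constant term 304, so the system is type 1.
K_v = lim_{s→0} s·G(s) = K·12 / 304 = (3/76)·K.
e_ss = 5/K_v = 190/3 ⇒ K_v = 3/38 ⇒ K = (3/38)/(3/76) = 2.

2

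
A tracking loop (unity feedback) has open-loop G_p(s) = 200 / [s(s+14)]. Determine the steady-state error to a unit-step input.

System type = 1 (one pole at s=0).
K_p = ∞ for a type-1 system; e_ss to a step is zero.

0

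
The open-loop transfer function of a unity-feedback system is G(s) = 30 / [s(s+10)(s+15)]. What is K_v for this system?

0.2

G(s) has one factor of s in the denominator, so the system is type 1.
K_v = lim_{s→0} s·G(s) = 30 / (10·15) = 0.2.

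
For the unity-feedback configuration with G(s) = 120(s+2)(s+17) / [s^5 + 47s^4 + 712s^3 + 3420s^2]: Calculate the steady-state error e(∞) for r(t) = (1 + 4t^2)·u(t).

Factoring s^2 from the denominator leaves a polynomial with constant term 3420, so the system is type 2. Treating each term separately:
  • 1: tracked with zero error.
  • 4t^2: e_ss = 8/K_a with K_a=68/57 → 114/17.
Total e_ss = 114/17.

114/17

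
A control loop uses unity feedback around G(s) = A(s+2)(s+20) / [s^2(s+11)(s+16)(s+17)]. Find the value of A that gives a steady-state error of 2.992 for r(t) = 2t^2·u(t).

The open loop has two poles at the origin → type 2 system.
K_a = lim_{s→0} s^2·G(s) = A·2·20 / (11·16·17) = (5/374)·A.
e_ss = 4/K_a = 2.992 ⇒ K_a = 250/187 ⇒ A = (250/187)/(5/374) = 100.

100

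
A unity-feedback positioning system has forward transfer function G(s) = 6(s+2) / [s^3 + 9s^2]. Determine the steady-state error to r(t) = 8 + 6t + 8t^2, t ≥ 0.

12

The denominator has no term below 9s^2 — 2 poles at s=0, type 2. Treating each term separately:
  • 8: tracked with zero error.
  • 6t: tracked with zero error.
  • 8t^2: e_ss = 16/K_a with K_a=4/3 → 12.
Total e_ss = 12.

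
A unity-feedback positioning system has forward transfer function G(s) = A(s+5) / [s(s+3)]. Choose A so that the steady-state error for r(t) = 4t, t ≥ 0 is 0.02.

G(s) has one factor of s in the denominator, so the system is type 1.
K_v = lim_{s→0} s·G(s) = A·5 / (3) = (5/3)·A.
e_ss = 4/K_v = 0.02 ⇒ K_v = 200 ⇒ A = 200/(5/3) = 120.

120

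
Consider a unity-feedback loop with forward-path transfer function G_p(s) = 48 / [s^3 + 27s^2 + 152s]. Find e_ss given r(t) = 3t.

The denominator has no term below 152s — 1 pole at s=0, type 1.
K_v = lim_{s→0} s·G_p(s) = 48 / 152 = 6/19.
e_ss = 3/K_v = 3/(6/19) = 9.5.

9.5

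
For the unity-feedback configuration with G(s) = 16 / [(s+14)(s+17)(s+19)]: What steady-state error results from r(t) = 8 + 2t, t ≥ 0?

infinity

No free integrators in G(s): this is a type 0 system. Treating each term separately:
  • 8: e_ss = 8/(1+K_p) with K_p=8/2261 → 18088/2269.
  • 2t: a type-0 system cannot track it, e_ss → ∞.
The unbounded component dominates.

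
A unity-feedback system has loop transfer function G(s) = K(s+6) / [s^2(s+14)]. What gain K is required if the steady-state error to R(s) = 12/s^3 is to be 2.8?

10

G(s) has two factors of s in the denominator, so the system is type 2.
K_a = lim_{s→0} s^2·G(s) = K·6 / (14) = (3/7)·K.
e_ss = 12/K_a = 2.8 ⇒ K_a = 30/7 ⇒ K = (30/7)/(3/7) = 10.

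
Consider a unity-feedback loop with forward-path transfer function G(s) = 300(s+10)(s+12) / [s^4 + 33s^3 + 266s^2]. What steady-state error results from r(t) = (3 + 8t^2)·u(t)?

Factoring s^2 from the denominator leaves a polynomial with constant term 266, so the system is type 2. Taking each input component in turn:
  • 3: tracked with zero error.
  • 8t^2: e_ss = 16/K_a with K_a=18000/133 → 133/1125.
Total e_ss = 133/1125.

133/1125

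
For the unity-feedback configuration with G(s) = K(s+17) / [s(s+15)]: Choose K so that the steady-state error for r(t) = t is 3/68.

20

The open loop has one pole at the origin → type 1 system.
K_v = lim_{s→0} s·G(s) = K·17 / (15) = (17/15)·K.
e_ss = 1/K_v = 3/68 ⇒ K_v = 68/3 ⇒ K = (68/3)/(17/15) = 20.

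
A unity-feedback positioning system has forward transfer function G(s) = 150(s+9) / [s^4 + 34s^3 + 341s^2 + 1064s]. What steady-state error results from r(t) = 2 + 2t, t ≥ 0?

1064/675

The denominator has no term below 1064s — 1 pole at s=0, type 1. By superposition:
  • 2: tracked with zero error.
  • 2t: e_ss = 2/K_v with K_v=675/532 → 1064/675.
Total e_ss = 1064/675.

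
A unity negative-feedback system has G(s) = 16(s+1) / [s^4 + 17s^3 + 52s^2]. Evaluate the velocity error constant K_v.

infinity

K_v = lim_{s→0} s·G(s); with 2 poles at the origin the limit diverges, so K_v = ∞.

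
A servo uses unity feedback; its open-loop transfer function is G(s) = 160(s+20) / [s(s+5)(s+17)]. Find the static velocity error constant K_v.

640/17

G(s) has one factor of s in the denominator, so the system is type 1.
K_v = lim_{s→0} s·G(s) = 160·20 / (5·17) = 640/17.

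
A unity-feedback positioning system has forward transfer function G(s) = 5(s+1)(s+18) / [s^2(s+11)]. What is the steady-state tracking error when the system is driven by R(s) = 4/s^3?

System type = 2 (two poles at s=0).
K_a = lim_{s→0} s^2·G(s) = 5·1·18 / (11) = 90/11.
r(t) = 2t^2 gives R(s) = 4/s^3.
e_ss = 4/K_a = 4/(90/11) = 22/45.

22/45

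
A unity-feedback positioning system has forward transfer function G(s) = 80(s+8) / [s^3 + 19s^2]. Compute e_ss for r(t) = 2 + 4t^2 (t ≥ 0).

Factoring s^2 from the denominator leaves a polynomial with constant term 19, so the system is type 2. By superposition:
  • 2: tracked with zero error.
  • 4t^2: e_ss = 8/K_a with K_a=640/19 → 0.2375.
Total e_ss = 0.2375.

0.2375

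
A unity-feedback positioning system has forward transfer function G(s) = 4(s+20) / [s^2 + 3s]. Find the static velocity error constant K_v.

80/3

The denominator has no term below 3s — 1 pole at s=0, type 1.
K_v = lim_{s→0} s·G(s) = 4·20 / 3 = 80/3.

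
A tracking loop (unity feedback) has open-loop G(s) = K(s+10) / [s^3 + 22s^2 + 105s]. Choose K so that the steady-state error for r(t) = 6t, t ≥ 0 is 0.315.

Lowest-order denominator term is 105s, so the open loop has 1 pole at the origin → type 1 system.
K_v = lim_{s→0} s·G(s) = K·10 / 105 = (2/21)·K.
e_ss = 6/K_v = 0.315 ⇒ K_v = 400/21 ⇒ K = (400/21)/(2/21) = 200.

200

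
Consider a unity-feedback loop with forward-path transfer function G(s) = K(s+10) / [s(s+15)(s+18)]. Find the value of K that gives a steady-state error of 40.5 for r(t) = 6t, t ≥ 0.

4

One free integrator in G(s): this is a type 1 system.
K_v = lim_{s→0} s·G(s) = K·10 / (15·18) = (1/27)·K.
e_ss = 6/K_v = 40.5 ⇒ K_v = 4/27 ⇒ K = (4/27)/(1/27) = 4.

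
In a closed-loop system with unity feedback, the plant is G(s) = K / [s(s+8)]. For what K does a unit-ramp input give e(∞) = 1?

8

G(s) has one factor of s in the denominator, so the system is type 1.
K_v = lim_{s→0} s·G(s) = K / (8) = 0.125·K.
e_ss = 1/K_v = 1 ⇒ K_v = 1 ⇒ K = 1/0.125 = 8.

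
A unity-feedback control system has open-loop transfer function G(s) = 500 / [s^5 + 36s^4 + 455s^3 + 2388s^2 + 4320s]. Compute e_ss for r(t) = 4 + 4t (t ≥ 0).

The denominator has no term below 4320s — 1 pole at s=0, type 1. By superposition:
  • 4: tracked with zero error.
  • 4t: e_ss = 4/K_v with K_v=25/216 → 34.56.
Total e_ss = 34.56.

34.56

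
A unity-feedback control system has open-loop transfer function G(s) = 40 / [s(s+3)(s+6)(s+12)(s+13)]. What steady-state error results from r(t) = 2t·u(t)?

The open loop has one pole at the origin → type 1 system.
K_v = lim_{s→0} s·G(s) = 40 / (3·6·12·13) = 5/351.
e_ss = 2/K_v = 2/(5/351) = 140.4.

140.4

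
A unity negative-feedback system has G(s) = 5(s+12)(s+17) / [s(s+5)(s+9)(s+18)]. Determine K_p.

K_p = lim_{s→0} G(s); with 1 pole at the origin the limit diverges, so K_p = ∞.

infinity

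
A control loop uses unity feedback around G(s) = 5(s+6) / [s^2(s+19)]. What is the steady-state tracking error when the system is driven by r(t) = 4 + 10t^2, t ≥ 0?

38/3

System type = 2 (two poles at s=0). By superposition:
  • 4: tracked with zero error.
  • 10t^2: e_ss = 20/K_a with K_a=30/19 → 38/3.
Total e_ss = 38/3.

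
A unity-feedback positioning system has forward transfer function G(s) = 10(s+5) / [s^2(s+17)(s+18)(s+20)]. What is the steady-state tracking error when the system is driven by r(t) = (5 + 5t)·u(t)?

The open loop has two poles at the origin → type 2 system. Taking each input component in turn:
  • 5: tracked with zero error.
  • 5t: tracked with zero error.
Total e_ss = 0.

0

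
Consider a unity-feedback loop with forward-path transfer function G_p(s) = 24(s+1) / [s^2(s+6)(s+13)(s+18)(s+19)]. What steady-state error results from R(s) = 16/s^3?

System type = 2 (two poles at s=0).
K_a = lim_{s→0} s^2·G_p(s) = 24·1 / (6·13·18·19) = 2/2223.
r(t) = 8t^2 gives R(s) = 16/s^3.
e_ss = 16/K_a = 16/(2/2223) = 17784.

17784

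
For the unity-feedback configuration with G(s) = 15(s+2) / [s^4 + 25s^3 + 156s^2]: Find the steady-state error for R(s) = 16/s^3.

83.2

The denominator has no term below 156s^2 — 2 poles at s=0, type 2.
K_a = lim_{s→0} s^2·G(s) = 15·2 / 156 = 5/26.
r(t) = 8t^2 gives R(s) = 16/s^3.
e_ss = 16/K_a = 16/(5/26) = 83.2.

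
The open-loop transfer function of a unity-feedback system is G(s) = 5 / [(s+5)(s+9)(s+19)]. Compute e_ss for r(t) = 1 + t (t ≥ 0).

The open loop has no poles at the origin → type 0 system. Treating each term separately:
  • 1: e_ss = 1/(1+K_p) with K_p=1/171 → 171/172.
  • t: a type-0 system cannot track it, e_ss → ∞.
The unbounded component dominates.

infinity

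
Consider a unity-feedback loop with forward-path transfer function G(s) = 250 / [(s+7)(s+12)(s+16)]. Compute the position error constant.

125/672

No free integrators in G(s): this is a type 0 system.
K_p = lim_{s→0} G(s) = 250 / (7·12·16) = 125/672.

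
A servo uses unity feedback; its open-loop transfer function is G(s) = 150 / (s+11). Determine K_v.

The open loop has no poles at the origin → type 0 system.
K_v = lim_{s→0} s·G(s) = 0 (the extra factor of s kills the finite limit).

0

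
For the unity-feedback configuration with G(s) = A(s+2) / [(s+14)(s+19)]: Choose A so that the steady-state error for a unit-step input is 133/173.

The open loop has no poles at the origin → type 0 system.
K_p = lim_{s→0} G(s) = A·2 / (14·19) = (1/133)·A.
e_ss = 1/(1 + K_p) = 133/173 ⇒ 1 + (1/133)·A = 173/133 ⇒ A = 40.

40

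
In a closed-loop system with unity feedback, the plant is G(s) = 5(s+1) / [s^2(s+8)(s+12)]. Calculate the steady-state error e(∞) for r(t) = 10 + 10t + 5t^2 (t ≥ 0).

192

System type = 2 (two poles at s=0). Taking each input component in turn:
  • 10: tracked with zero error.
  • 10t: tracked with zero error.
  • 5t^2: e_ss = 10/K_a with K_a=5/96 → 192.
Total e_ss = 192.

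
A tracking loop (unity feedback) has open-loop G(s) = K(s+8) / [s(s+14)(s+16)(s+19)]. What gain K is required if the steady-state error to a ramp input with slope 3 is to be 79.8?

The open loop has one pole at the origin → type 1 system.
K_v = lim_{s→0} s·G(s) = K·8 / (14·16·19) = (1/532)·K.
e_ss = 3/K_v = 79.8 ⇒ K_v = 5/133 ⇒ K = (5/133)/(1/532) = 20.

20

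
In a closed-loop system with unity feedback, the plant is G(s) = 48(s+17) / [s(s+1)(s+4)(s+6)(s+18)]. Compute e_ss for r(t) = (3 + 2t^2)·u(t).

infinity

G(s) has one factor of s in the denominator, so the system is type 1. By superposition:
  • 3: tracked with zero error.
  • 2t^2: a type-1 system cannot track it, e_ss → ∞.
The unbounded component dominates.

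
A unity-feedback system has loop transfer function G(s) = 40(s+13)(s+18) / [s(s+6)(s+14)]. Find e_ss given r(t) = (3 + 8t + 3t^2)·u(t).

G(s) has one factor of s in the denominator, so the system is type 1. By superposition:
  • 3: tracked with zero error.
  • 8t: e_ss = 8/K_v with K_v=780/7 → 14/195.
  • 3t^2: a type-1 system cannot track it, e_ss → ∞.
The unbounded component dominates.

infinity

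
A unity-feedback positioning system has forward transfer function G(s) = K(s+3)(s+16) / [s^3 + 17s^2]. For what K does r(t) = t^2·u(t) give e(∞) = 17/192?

8

The denominator has no term below 17s^2 — 2 poles at s=0, type 2.
K_a = lim_{s→0} s^2·G(s) = K·3·16 / 17 = (48/17)·K.
e_ss = 2/K_a = 17/192 ⇒ K_a = 384/17 ⇒ K = (384/17)/(48/17) = 8.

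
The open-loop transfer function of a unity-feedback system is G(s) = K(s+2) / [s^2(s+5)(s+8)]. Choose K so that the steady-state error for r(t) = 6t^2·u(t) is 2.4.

System type = 2 (two poles at s=0).
K_a = lim_{s→0} s^2·G(s) = K·2 / (5·8) = 0.05·K.
e_ss = 12/K_a = 2.4 ⇒ K_a = 5 ⇒ K = 5/0.05 = 100.

100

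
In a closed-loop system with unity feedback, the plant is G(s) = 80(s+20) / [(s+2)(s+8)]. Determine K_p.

No free integrators in G(s): this is a type 0 system.
K_p = lim_{s→0} G(s) = 80·20 / (2·8) = 100.

100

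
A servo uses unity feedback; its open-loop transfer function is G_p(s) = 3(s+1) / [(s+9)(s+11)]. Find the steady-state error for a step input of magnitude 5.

System type = 0 (no poles at s=0).
K_p = lim_{s→0} G_p(s) = 3·1 / (9·11) = 1/33.
e_ss = 5/(1 + K_p) = 5/(34/33) = 165/34.

165/34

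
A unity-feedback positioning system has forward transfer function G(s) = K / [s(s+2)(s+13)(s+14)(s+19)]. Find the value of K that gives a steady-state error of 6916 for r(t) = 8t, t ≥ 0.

8

G(s) has one factor of s in the denominator, so the system is type 1.
K_v = lim_{s→0} s·G(s) = K / (2·13·14·19) = (1/6916)·K.
e_ss = 8/K_v = 6916 ⇒ K_v = 2/1729 ⇒ K = (2/1729)/(1/6916) = 8.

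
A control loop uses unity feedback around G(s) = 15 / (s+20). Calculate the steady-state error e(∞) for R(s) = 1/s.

4/7

System type = 0 (no poles at s=0).
K_p = lim_{s→0} G(s) = 15 / (20) = 0.75.
e_ss = 1/(1 + K_p) = 1/1.75 = 4/7.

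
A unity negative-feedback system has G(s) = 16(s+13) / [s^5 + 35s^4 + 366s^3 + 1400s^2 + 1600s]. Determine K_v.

0.13

Lowest-order denominator term is 1600s, so the open loop has 1 pole at the origin → type 1 system.
K_v = lim_{s→0} s·G(s) = 16·13 / 1600 = 0.13.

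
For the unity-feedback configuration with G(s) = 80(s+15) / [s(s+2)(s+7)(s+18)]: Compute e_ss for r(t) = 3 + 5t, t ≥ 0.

1.05

G(s) has one factor of s in the denominator, so the system is type 1. Taking each input component in turn:
  • 3: tracked with zero error.
  • 5t: e_ss = 5/K_v with K_v=100/21 → 1.05.
Total e_ss = 1.05.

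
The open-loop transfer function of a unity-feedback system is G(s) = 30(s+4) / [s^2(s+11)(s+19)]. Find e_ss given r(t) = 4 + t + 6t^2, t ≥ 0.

The open loop has two poles at the origin → type 2 system. Treating each term separately:
  • 4: tracked with zero error.
  • t: tracked with zero error.
  • 6t^2: e_ss = 12/K_a with K_a=120/209 → 20.9.
Total e_ss = 20.9.

20.9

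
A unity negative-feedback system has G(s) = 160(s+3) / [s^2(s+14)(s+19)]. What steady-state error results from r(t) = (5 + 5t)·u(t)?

The open loop has two poles at the origin → type 2 system. Taking each input component in turn:
  • 5: tracked with zero error.
  • 5t: tracked with zero error.
Total e_ss = 0.

0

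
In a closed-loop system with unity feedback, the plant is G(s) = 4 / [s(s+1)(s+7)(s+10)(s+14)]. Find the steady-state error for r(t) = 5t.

1225

G(s) has one factor of s in the denominator, so the system is type 1.
K_v = lim_{s→0} s·G(s) = 4 / (1·7·10·14) = 1/245.
e_ss = 5/K_v = 5/(1/245) = 1225.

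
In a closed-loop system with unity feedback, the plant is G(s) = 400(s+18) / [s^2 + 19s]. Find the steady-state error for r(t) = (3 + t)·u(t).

19/7200

Factoring s from the denominator leaves a polynomial with constant term 19, so the system is type 1. Taking each input component in turn:
  • 3: tracked with zero error.
  • t: e_ss = 1/K_v with K_v=7200/19 → 19/7200.
Total e_ss = 19/7200.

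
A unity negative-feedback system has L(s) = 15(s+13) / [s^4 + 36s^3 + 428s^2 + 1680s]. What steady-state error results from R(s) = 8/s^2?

The denominator has no term below 1680s — 1 pole at s=0, type 1.
K_v = lim_{s→0} s·L(s) = 15·13 / 1680 = 13/112.
e_ss = 8/K_v = 8/(13/112) = 896/13.

896/13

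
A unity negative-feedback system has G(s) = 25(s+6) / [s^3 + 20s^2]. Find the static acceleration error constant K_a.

7.5

Factoring s^2 from the denominator leaves a polynomial with constant term 20, so the system is type 2.
K_a = lim_{s→0} s^2·G(s) = 25·6 / 20 = 7.5.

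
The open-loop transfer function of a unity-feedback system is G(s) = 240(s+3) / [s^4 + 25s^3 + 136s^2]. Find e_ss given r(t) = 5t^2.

Factoring s^2 from the denominator leaves a polynomial with constant term 136, so the system is type 2.
K_a = lim_{s→0} s^2·G(s) = 240·3 / 136 = 90/17.
r(t) = 5t^2 gives R(s) = 10/s^3.
e_ss = 10/K_a = 10/(90/17) = 17/9.

17/9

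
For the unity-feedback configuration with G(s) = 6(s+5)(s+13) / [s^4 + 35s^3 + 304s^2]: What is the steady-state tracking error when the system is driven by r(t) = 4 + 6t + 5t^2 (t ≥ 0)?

The denominator has no term below 304s^2 — 2 poles at s=0, type 2. Treating each term separately:
  • 4: tracked with zero error.
  • 6t: tracked with zero error.
  • 5t^2: e_ss = 10/K_a with K_a=195/152 → 304/39.
Total e_ss = 304/39.

304/39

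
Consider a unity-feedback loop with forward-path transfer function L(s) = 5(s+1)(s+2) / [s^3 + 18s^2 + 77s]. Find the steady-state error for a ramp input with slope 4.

30.8

The denominator has no term below 77s — 1 pole at s=0, type 1.
K_v = lim_{s→0} s·L(s) = 5·1·2 / 77 = 10/77.
e_ss = 4/K_v = 4/(10/77) = 30.8.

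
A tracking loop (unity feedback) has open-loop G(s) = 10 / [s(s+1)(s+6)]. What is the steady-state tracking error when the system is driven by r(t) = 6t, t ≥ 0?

3.6

One free integrator in G(s): this is a type 1 system.
K_v = lim_{s→0} s·G(s) = 10 / (1·6) = 5/3.
e_ss = 6/K_v = 6/(5/3) = 3.6.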